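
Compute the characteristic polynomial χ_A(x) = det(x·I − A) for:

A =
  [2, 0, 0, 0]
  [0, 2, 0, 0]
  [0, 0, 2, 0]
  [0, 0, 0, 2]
x^4 - 8*x^3 + 24*x^2 - 32*x + 16

Expanding det(x·I − A) (e.g. by cofactor expansion or by noting that A is similar to its Jordan form J, which has the same characteristic polynomial as A) gives
  χ_A(x) = x^4 - 8*x^3 + 24*x^2 - 32*x + 16
which factors as (x - 2)^4. The eigenvalues (with algebraic multiplicities) are λ = 2 with multiplicity 4.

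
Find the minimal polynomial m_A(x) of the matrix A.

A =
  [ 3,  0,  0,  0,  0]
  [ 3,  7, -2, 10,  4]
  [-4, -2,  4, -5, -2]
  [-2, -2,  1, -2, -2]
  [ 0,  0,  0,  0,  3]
x^2 - 6*x + 9

The characteristic polynomial is χ_A(x) = (x - 3)^5, so the eigenvalues are known. The minimal polynomial is
  m_A(x) = Π_λ (x − λ)^{k_λ}
where k_λ is the size of the *largest* Jordan block for λ (equivalently, the smallest k with (A − λI)^k v = 0 for every generalised eigenvector v of λ).

  λ = 3: largest Jordan block has size 2, contributing (x − 3)^2

So m_A(x) = (x - 3)^2 = x^2 - 6*x + 9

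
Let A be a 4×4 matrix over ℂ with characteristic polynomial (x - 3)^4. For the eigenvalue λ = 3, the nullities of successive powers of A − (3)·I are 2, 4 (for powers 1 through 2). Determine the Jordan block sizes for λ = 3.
Block sizes for λ = 3: [2, 2]

From the dimensions of kernels of powers, the number of Jordan blocks of size at least j is d_j − d_{j−1} where d_j = dim ker(N^j) (with d_0 = 0). Computing the differences gives [2, 2].
The number of blocks of size exactly k is (#blocks of size ≥ k) − (#blocks of size ≥ k + 1), so the partition is: 2 block(s) of size 2.
In nonincreasing order the block sizes are [2, 2].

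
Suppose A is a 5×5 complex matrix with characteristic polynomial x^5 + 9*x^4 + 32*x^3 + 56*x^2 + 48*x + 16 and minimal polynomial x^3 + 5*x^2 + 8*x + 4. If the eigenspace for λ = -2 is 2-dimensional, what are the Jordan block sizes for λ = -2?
Block sizes for λ = -2: [2, 2]

Step 1 — from the characteristic polynomial, algebraic multiplicity of λ = -2 is 4. From dim ker(A − (-2)·I) = 2, there are exactly 2 Jordan blocks for λ = -2.
Step 2 — from the minimal polynomial, the factor (x + 2)^2 tells us the largest block for λ = -2 has size 2.
Step 3 — with total size 4, 2 blocks, and largest block 2, the block sizes (in nonincreasing order) are [2, 2].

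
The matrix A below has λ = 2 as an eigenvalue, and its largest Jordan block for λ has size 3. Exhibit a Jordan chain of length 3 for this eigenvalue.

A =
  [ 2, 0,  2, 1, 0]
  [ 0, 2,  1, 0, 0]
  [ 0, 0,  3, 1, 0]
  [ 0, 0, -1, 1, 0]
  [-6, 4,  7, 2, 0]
A Jordan chain for λ = 2 of length 3:
v_1 = (3, 3, 0, 0, -3)ᵀ
v_2 = (6, 3, 3, -3, -3)ᵀ
v_3 = (4, 0, 3, 0, 0)ᵀ

Let N = A − (2)·I. We want v_3 with N^3 v_3 = 0 but N^2 v_3 ≠ 0; then v_{j-1} := N · v_j for j = 3, …, 2.

Pick v_3 = (4, 0, 3, 0, 0)ᵀ.
Then v_2 = N · v_3 = (6, 3, 3, -3, -3)ᵀ.
Then v_1 = N · v_2 = (3, 3, 0, 0, -3)ᵀ.

Sanity check: (A − (2)·I) v_1 = (0, 0, 0, 0, 0)ᵀ = 0. ✓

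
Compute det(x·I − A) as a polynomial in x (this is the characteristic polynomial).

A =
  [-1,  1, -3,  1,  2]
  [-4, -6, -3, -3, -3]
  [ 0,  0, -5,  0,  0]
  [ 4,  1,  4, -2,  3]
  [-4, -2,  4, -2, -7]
x^5 + 21*x^4 + 174*x^3 + 710*x^2 + 1425*x + 1125

Expanding det(x·I − A) (e.g. by cofactor expansion or by noting that A is similar to its Jordan form J, which has the same characteristic polynomial as A) gives
  χ_A(x) = x^5 + 21*x^4 + 174*x^3 + 710*x^2 + 1425*x + 1125
which factors as (x + 3)^2*(x + 5)^3. The eigenvalues (with algebraic multiplicities) are λ = -5 with multiplicity 3, λ = -3 with multiplicity 2.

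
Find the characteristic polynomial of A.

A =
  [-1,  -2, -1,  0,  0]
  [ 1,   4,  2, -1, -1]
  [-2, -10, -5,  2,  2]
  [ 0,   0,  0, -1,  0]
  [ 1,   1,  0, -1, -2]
x^5 + 5*x^4 + 10*x^3 + 10*x^2 + 5*x + 1

Expanding det(x·I − A) (e.g. by cofactor expansion or by noting that A is similar to its Jordan form J, which has the same characteristic polynomial as A) gives
  χ_A(x) = x^5 + 5*x^4 + 10*x^3 + 10*x^2 + 5*x + 1
which factors as (x + 1)^5. The eigenvalues (with algebraic multiplicities) are λ = -1 with multiplicity 5.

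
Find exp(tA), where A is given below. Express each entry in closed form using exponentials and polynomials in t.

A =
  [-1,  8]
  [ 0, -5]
e^{tA} =
  [exp(-t), 2*exp(-t) - 2*exp(-5*t)]
  [0, exp(-5*t)]

Strategy: write A = P · J · P⁻¹ where J is a Jordan canonical form, so e^{tA} = P · e^{tJ} · P⁻¹, and e^{tJ} can be computed block-by-block.

A has Jordan form
J =
  [-5,  0]
  [ 0, -1]
(up to reordering of blocks).

Per-block formulas:
  For a 1×1 block at λ = -5: exp(t · [-5]) = [e^(-5t)].
  For a 1×1 block at λ = -1: exp(t · [-1]) = [e^(-1t)].

After assembling e^{tJ} and conjugating by P, we get:

e^{tA} =
  [exp(-t), 2*exp(-t) - 2*exp(-5*t)]
  [0, exp(-5*t)]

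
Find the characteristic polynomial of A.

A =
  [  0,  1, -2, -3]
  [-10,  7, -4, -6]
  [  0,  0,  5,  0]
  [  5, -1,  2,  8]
x^4 - 20*x^3 + 150*x^2 - 500*x + 625

Expanding det(x·I − A) (e.g. by cofactor expansion or by noting that A is similar to its Jordan form J, which has the same characteristic polynomial as A) gives
  χ_A(x) = x^4 - 20*x^3 + 150*x^2 - 500*x + 625
which factors as (x - 5)^4. The eigenvalues (with algebraic multiplicities) are λ = 5 with multiplicity 4.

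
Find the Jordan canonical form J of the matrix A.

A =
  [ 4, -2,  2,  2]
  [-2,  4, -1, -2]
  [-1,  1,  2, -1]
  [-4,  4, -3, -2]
J_3(2) ⊕ J_1(2)

The characteristic polynomial is
  det(x·I − A) = x^4 - 8*x^3 + 24*x^2 - 32*x + 16 = (x - 2)^4

Eigenvalues and multiplicities (the geometric multiplicity of λ is n − rank(A − λI), which equals the number of Jordan blocks for λ):
  λ = 2: algebraic multiplicity = 4, geometric multiplicity = 2

Determining the block sizes for each eigenvalue:
  λ = 2: with am = 4 and gm = 2, the partition is not yet determined (e.g. several partitions of 4 into 2 parts exist). Let N = A − (2)·I. Computing rank(N^1) = 2, rank(N^2) = 1, rank(N^3) = 0; the number of blocks of size ≥ j is rank(N^{j−1}) − rank(N^j), giving [2, 1, 1]. So we have 1 block(s) of size 3, 1 block(s) of size 1 → block sizes [3, 1]

Assembling the blocks gives a Jordan form
J =
  [2, 1, 0, 0]
  [0, 2, 1, 0]
  [0, 0, 2, 0]
  [0, 0, 0, 2]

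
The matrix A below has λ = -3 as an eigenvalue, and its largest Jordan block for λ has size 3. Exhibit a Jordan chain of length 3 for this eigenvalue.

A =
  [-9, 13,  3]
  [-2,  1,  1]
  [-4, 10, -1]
A Jordan chain for λ = -3 of length 3:
v_1 = (-2, 0, -4)ᵀ
v_2 = (-6, -2, -4)ᵀ
v_3 = (1, 0, 0)ᵀ

Let N = A − (-3)·I. We want v_3 with N^3 v_3 = 0 but N^2 v_3 ≠ 0; then v_{j-1} := N · v_j for j = 3, …, 2.

Pick v_3 = (1, 0, 0)ᵀ.
Then v_2 = N · v_3 = (-6, -2, -4)ᵀ.
Then v_1 = N · v_2 = (-2, 0, -4)ᵀ.

Sanity check: (A − (-3)·I) v_1 = (0, 0, 0)ᵀ = 0. ✓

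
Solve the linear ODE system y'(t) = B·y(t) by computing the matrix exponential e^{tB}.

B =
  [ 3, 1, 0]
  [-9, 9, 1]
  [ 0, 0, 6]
e^{tB} =
  [-3*t*exp(6*t) + exp(6*t), t*exp(6*t), t^2*exp(6*t)/2]
  [-9*t*exp(6*t), 3*t*exp(6*t) + exp(6*t), 3*t^2*exp(6*t)/2 + t*exp(6*t)]
  [0, 0, exp(6*t)]

Strategy: write B = P · J · P⁻¹ where J is a Jordan canonical form, so e^{tB} = P · e^{tJ} · P⁻¹, and e^{tJ} can be computed block-by-block.

B has Jordan form
J =
  [6, 1, 0]
  [0, 6, 1]
  [0, 0, 6]
(up to reordering of blocks).

Per-block formulas:
  For a 3×3 Jordan block J_3(6): exp(t · J_3(6)) = e^(6t)·(I + t·N + (t^2/2)·N^2), where N is the 3×3 nilpotent shift.

After assembling e^{tJ} and conjugating by P, we get:

e^{tB} =
  [-3*t*exp(6*t) + exp(6*t), t*exp(6*t), t^2*exp(6*t)/2]
  [-9*t*exp(6*t), 3*t*exp(6*t) + exp(6*t), 3*t^2*exp(6*t)/2 + t*exp(6*t)]
  [0, 0, exp(6*t)]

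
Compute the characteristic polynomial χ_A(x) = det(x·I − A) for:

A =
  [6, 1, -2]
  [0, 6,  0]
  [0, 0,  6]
x^3 - 18*x^2 + 108*x - 216

Expanding det(x·I − A) (e.g. by cofactor expansion or by noting that A is similar to its Jordan form J, which has the same characteristic polynomial as A) gives
  χ_A(x) = x^3 - 18*x^2 + 108*x - 216
which factors as (x - 6)^3. The eigenvalues (with algebraic multiplicities) are λ = 6 with multiplicity 3.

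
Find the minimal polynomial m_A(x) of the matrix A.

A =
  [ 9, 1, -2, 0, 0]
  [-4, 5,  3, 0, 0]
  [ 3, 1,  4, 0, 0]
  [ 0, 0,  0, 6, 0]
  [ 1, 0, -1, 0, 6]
x^3 - 18*x^2 + 108*x - 216

The characteristic polynomial is χ_A(x) = (x - 6)^5, so the eigenvalues are known. The minimal polynomial is
  m_A(x) = Π_λ (x − λ)^{k_λ}
where k_λ is the size of the *largest* Jordan block for λ (equivalently, the smallest k with (A − λI)^k v = 0 for every generalised eigenvector v of λ).

  λ = 6: largest Jordan block has size 3, contributing (x − 6)^3

So m_A(x) = (x - 6)^3 = x^3 - 18*x^2 + 108*x - 216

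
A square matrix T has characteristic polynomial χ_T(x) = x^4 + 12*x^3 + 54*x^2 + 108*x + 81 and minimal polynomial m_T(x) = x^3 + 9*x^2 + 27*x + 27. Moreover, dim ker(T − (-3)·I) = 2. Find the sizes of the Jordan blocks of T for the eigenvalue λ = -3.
Block sizes for λ = -3: [3, 1]

Step 1 — from the characteristic polynomial, algebraic multiplicity of λ = -3 is 4. From dim ker(T − (-3)·I) = 2, there are exactly 2 Jordan blocks for λ = -3.
Step 2 — from the minimal polynomial, the factor (x + 3)^3 tells us the largest block for λ = -3 has size 3.
Step 3 — with total size 4, 2 blocks, and largest block 3, the block sizes (in nonincreasing order) are [3, 1].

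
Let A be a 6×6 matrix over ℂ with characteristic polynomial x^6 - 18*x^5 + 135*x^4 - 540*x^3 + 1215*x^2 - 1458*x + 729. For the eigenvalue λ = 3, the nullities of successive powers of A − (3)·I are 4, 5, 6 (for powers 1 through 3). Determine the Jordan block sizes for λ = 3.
Block sizes for λ = 3: [3, 1, 1, 1]

From the dimensions of kernels of powers, the number of Jordan blocks of size at least j is d_j − d_{j−1} where d_j = dim ker(N^j) (with d_0 = 0). Computing the differences gives [4, 1, 1].
The number of blocks of size exactly k is (#blocks of size ≥ k) − (#blocks of size ≥ k + 1), so the partition is: 3 block(s) of size 1, 1 block(s) of size 3.
In nonincreasing order the block sizes are [3, 1, 1, 1].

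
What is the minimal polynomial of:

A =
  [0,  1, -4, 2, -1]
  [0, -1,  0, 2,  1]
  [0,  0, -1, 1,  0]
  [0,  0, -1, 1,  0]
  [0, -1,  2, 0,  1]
x^2

The characteristic polynomial is χ_A(x) = x^5, so the eigenvalues are known. The minimal polynomial is
  m_A(x) = Π_λ (x − λ)^{k_λ}
where k_λ is the size of the *largest* Jordan block for λ (equivalently, the smallest k with (A − λI)^k v = 0 for every generalised eigenvector v of λ).

  λ = 0: largest Jordan block has size 2, contributing (x − 0)^2

So m_A(x) = x^2 = x^2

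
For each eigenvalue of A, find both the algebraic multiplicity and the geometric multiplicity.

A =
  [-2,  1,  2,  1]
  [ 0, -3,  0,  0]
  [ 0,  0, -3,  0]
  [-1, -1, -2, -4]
λ = -3: alg = 4, geom = 3

Step 1 — factor the characteristic polynomial to read off the algebraic multiplicities:
  χ_A(x) = (x + 3)^4

Step 2 — compute geometric multiplicities via the rank-nullity identity g(λ) = n − rank(A − λI):
  rank(A − (-3)·I) = 1, so dim ker(A − (-3)·I) = n − 1 = 3

Summary:
  λ = -3: algebraic multiplicity = 4, geometric multiplicity = 3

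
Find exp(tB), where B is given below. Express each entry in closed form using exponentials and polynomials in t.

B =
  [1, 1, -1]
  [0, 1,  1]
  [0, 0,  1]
e^{tB} =
  [exp(t), t*exp(t), t^2*exp(t)/2 - t*exp(t)]
  [0, exp(t), t*exp(t)]
  [0, 0, exp(t)]

Strategy: write B = P · J · P⁻¹ where J is a Jordan canonical form, so e^{tB} = P · e^{tJ} · P⁻¹, and e^{tJ} can be computed block-by-block.

B has Jordan form
J =
  [1, 1, 0]
  [0, 1, 1]
  [0, 0, 1]
(up to reordering of blocks).

Per-block formulas:
  For a 3×3 Jordan block J_3(1): exp(t · J_3(1)) = e^(1t)·(I + t·N + (t^2/2)·N^2), where N is the 3×3 nilpotent shift.

After assembling e^{tJ} and conjugating by P, we get:

e^{tB} =
  [exp(t), t*exp(t), t^2*exp(t)/2 - t*exp(t)]
  [0, exp(t), t*exp(t)]
  [0, 0, exp(t)]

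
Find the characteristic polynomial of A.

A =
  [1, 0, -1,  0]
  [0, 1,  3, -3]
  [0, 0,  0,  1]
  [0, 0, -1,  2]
x^4 - 4*x^3 + 6*x^2 - 4*x + 1

Expanding det(x·I − A) (e.g. by cofactor expansion or by noting that A is similar to its Jordan form J, which has the same characteristic polynomial as A) gives
  χ_A(x) = x^4 - 4*x^3 + 6*x^2 - 4*x + 1
which factors as (x - 1)^4. The eigenvalues (with algebraic multiplicities) are λ = 1 with multiplicity 4.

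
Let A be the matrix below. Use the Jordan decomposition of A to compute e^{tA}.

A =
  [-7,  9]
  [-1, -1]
e^{tA} =
  [-3*t*exp(-4*t) + exp(-4*t), 9*t*exp(-4*t)]
  [-t*exp(-4*t), 3*t*exp(-4*t) + exp(-4*t)]

Strategy: write A = P · J · P⁻¹ where J is a Jordan canonical form, so e^{tA} = P · e^{tJ} · P⁻¹, and e^{tJ} can be computed block-by-block.

A has Jordan form
J =
  [-4,  1]
  [ 0, -4]
(up to reordering of blocks).

Per-block formulas:
  For a 2×2 Jordan block J_2(-4): exp(t · J_2(-4)) = e^(-4t)·(I + t·N), where N is the 2×2 nilpotent shift.

After assembling e^{tJ} and conjugating by P, we get:

e^{tA} =
  [-3*t*exp(-4*t) + exp(-4*t), 9*t*exp(-4*t)]
  [-t*exp(-4*t), 3*t*exp(-4*t) + exp(-4*t)]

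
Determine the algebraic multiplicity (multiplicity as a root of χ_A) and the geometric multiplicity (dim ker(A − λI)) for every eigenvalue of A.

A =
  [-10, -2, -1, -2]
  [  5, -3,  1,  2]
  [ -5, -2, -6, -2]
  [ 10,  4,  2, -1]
λ = -5: alg = 4, geom = 3

Step 1 — factor the characteristic polynomial to read off the algebraic multiplicities:
  χ_A(x) = (x + 5)^4

Step 2 — compute geometric multiplicities via the rank-nullity identity g(λ) = n − rank(A − λI):
  rank(A − (-5)·I) = 1, so dim ker(A − (-5)·I) = n − 1 = 3

Summary:
  λ = -5: algebraic multiplicity = 4, geometric multiplicity = 3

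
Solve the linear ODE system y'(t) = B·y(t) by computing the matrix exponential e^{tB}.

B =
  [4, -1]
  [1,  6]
e^{tB} =
  [-t*exp(5*t) + exp(5*t), -t*exp(5*t)]
  [t*exp(5*t), t*exp(5*t) + exp(5*t)]

Strategy: write B = P · J · P⁻¹ where J is a Jordan canonical form, so e^{tB} = P · e^{tJ} · P⁻¹, and e^{tJ} can be computed block-by-block.

B has Jordan form
J =
  [5, 1]
  [0, 5]
(up to reordering of blocks).

Per-block formulas:
  For a 2×2 Jordan block J_2(5): exp(t · J_2(5)) = e^(5t)·(I + t·N), where N is the 2×2 nilpotent shift.

After assembling e^{tJ} and conjugating by P, we get:

e^{tB} =
  [-t*exp(5*t) + exp(5*t), -t*exp(5*t)]
  [t*exp(5*t), t*exp(5*t) + exp(5*t)]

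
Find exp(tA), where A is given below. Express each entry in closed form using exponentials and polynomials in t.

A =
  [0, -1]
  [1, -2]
e^{tA} =
  [t*exp(-t) + exp(-t), -t*exp(-t)]
  [t*exp(-t), -t*exp(-t) + exp(-t)]

Strategy: write A = P · J · P⁻¹ where J is a Jordan canonical form, so e^{tA} = P · e^{tJ} · P⁻¹, and e^{tJ} can be computed block-by-block.

A has Jordan form
J =
  [-1,  1]
  [ 0, -1]
(up to reordering of blocks).

Per-block formulas:
  For a 2×2 Jordan block J_2(-1): exp(t · J_2(-1)) = e^(-1t)·(I + t·N), where N is the 2×2 nilpotent shift.

After assembling e^{tJ} and conjugating by P, we get:

e^{tA} =
  [t*exp(-t) + exp(-t), -t*exp(-t)]
  [t*exp(-t), -t*exp(-t) + exp(-t)]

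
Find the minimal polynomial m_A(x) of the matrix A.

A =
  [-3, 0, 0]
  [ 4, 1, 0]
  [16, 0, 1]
x^2 + 2*x - 3

The characteristic polynomial is χ_A(x) = (x - 1)^2*(x + 3), so the eigenvalues are known. The minimal polynomial is
  m_A(x) = Π_λ (x − λ)^{k_λ}
where k_λ is the size of the *largest* Jordan block for λ (equivalently, the smallest k with (A − λI)^k v = 0 for every generalised eigenvector v of λ).

  λ = -3: largest Jordan block has size 1, contributing (x + 3)
  λ = 1: largest Jordan block has size 1, contributing (x − 1)

So m_A(x) = (x - 1)*(x + 3) = x^2 + 2*x - 3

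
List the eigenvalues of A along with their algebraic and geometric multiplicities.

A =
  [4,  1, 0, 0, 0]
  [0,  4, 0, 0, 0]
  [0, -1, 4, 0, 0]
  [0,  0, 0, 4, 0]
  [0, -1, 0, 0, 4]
λ = 4: alg = 5, geom = 4

Step 1 — factor the characteristic polynomial to read off the algebraic multiplicities:
  χ_A(x) = (x - 4)^5

Step 2 — compute geometric multiplicities via the rank-nullity identity g(λ) = n − rank(A − λI):
  rank(A − (4)·I) = 1, so dim ker(A − (4)·I) = n − 1 = 4

Summary:
  λ = 4: algebraic multiplicity = 5, geometric multiplicity = 4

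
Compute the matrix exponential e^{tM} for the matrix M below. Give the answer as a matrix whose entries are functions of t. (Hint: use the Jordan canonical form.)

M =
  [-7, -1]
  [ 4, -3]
e^{tM} =
  [-2*t*exp(-5*t) + exp(-5*t), -t*exp(-5*t)]
  [4*t*exp(-5*t), 2*t*exp(-5*t) + exp(-5*t)]

Strategy: write M = P · J · P⁻¹ where J is a Jordan canonical form, so e^{tM} = P · e^{tJ} · P⁻¹, and e^{tJ} can be computed block-by-block.

M has Jordan form
J =
  [-5,  1]
  [ 0, -5]
(up to reordering of blocks).

Per-block formulas:
  For a 2×2 Jordan block J_2(-5): exp(t · J_2(-5)) = e^(-5t)·(I + t·N), where N is the 2×2 nilpotent shift.

After assembling e^{tJ} and conjugating by P, we get:

e^{tM} =
  [-2*t*exp(-5*t) + exp(-5*t), -t*exp(-5*t)]
  [4*t*exp(-5*t), 2*t*exp(-5*t) + exp(-5*t)]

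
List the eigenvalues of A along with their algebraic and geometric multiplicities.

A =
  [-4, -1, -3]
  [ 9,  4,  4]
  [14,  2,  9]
λ = 3: alg = 3, geom = 1

Step 1 — factor the characteristic polynomial to read off the algebraic multiplicities:
  χ_A(x) = (x - 3)^3

Step 2 — compute geometric multiplicities via the rank-nullity identity g(λ) = n − rank(A − λI):
  rank(A − (3)·I) = 2, so dim ker(A − (3)·I) = n − 2 = 1

Summary:
  λ = 3: algebraic multiplicity = 3, geometric multiplicity = 1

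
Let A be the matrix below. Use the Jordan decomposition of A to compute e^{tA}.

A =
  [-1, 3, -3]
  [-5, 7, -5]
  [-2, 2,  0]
e^{tA} =
  [-3*t*exp(2*t) + exp(2*t), 3*t*exp(2*t), -3*t*exp(2*t)]
  [-5*t*exp(2*t), 5*t*exp(2*t) + exp(2*t), -5*t*exp(2*t)]
  [-2*t*exp(2*t), 2*t*exp(2*t), -2*t*exp(2*t) + exp(2*t)]

Strategy: write A = P · J · P⁻¹ where J is a Jordan canonical form, so e^{tA} = P · e^{tJ} · P⁻¹, and e^{tJ} can be computed block-by-block.

A has Jordan form
J =
  [2, 1, 0]
  [0, 2, 0]
  [0, 0, 2]
(up to reordering of blocks).

Per-block formulas:
  For a 1×1 block at λ = 2: exp(t · [2]) = [e^(2t)].
  For a 2×2 Jordan block J_2(2): exp(t · J_2(2)) = e^(2t)·(I + t·N), where N is the 2×2 nilpotent shift.

After assembling e^{tJ} and conjugating by P, we get:

e^{tA} =
  [-3*t*exp(2*t) + exp(2*t), 3*t*exp(2*t), -3*t*exp(2*t)]
  [-5*t*exp(2*t), 5*t*exp(2*t) + exp(2*t), -5*t*exp(2*t)]
  [-2*t*exp(2*t), 2*t*exp(2*t), -2*t*exp(2*t) + exp(2*t)]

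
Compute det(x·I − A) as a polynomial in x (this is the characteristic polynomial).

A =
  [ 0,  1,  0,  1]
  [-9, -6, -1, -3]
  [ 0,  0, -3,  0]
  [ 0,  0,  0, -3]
x^4 + 12*x^3 + 54*x^2 + 108*x + 81

Expanding det(x·I − A) (e.g. by cofactor expansion or by noting that A is similar to its Jordan form J, which has the same characteristic polynomial as A) gives
  χ_A(x) = x^4 + 12*x^3 + 54*x^2 + 108*x + 81
which factors as (x + 3)^4. The eigenvalues (with algebraic multiplicities) are λ = -3 with multiplicity 4.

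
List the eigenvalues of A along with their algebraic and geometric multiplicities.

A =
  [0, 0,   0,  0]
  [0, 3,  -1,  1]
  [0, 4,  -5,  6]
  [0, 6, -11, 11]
λ = 0: alg = 1, geom = 1; λ = 3: alg = 3, geom = 1

Step 1 — factor the characteristic polynomial to read off the algebraic multiplicities:
  χ_A(x) = x*(x - 3)^3

Step 2 — compute geometric multiplicities via the rank-nullity identity g(λ) = n − rank(A − λI):
  rank(A − (0)·I) = 3, so dim ker(A − (0)·I) = n − 3 = 1
  rank(A − (3)·I) = 3, so dim ker(A − (3)·I) = n − 3 = 1

Summary:
  λ = 0: algebraic multiplicity = 1, geometric multiplicity = 1
  λ = 3: algebraic multiplicity = 3, geometric multiplicity = 1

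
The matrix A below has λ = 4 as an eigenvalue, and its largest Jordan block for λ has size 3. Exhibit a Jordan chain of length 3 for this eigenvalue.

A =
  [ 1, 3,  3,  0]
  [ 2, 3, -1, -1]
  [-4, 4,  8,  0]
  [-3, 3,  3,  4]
A Jordan chain for λ = 4 of length 3:
v_1 = (3, -1, 4, 3)ᵀ
v_2 = (-3, 2, -4, -3)ᵀ
v_3 = (1, 0, 0, 0)ᵀ

Let N = A − (4)·I. We want v_3 with N^3 v_3 = 0 but N^2 v_3 ≠ 0; then v_{j-1} := N · v_j for j = 3, …, 2.

Pick v_3 = (1, 0, 0, 0)ᵀ.
Then v_2 = N · v_3 = (-3, 2, -4, -3)ᵀ.
Then v_1 = N · v_2 = (3, -1, 4, 3)ᵀ.

Sanity check: (A − (4)·I) v_1 = (0, 0, 0, 0)ᵀ = 0. ✓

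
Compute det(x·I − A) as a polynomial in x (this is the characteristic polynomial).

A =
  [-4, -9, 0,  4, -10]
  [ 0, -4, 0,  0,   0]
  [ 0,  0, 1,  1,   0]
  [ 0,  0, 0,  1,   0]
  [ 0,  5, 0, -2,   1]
x^5 + 5*x^4 - 5*x^3 - 25*x^2 + 40*x - 16

Expanding det(x·I − A) (e.g. by cofactor expansion or by noting that A is similar to its Jordan form J, which has the same characteristic polynomial as A) gives
  χ_A(x) = x^5 + 5*x^4 - 5*x^3 - 25*x^2 + 40*x - 16
which factors as (x - 1)^3*(x + 4)^2. The eigenvalues (with algebraic multiplicities) are λ = -4 with multiplicity 2, λ = 1 with multiplicity 3.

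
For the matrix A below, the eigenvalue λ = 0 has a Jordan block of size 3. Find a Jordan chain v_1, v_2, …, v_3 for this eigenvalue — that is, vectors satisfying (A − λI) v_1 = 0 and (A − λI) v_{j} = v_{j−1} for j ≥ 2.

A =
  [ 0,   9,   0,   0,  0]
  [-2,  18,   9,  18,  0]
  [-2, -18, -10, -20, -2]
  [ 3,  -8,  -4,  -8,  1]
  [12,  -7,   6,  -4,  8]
A Jordan chain for λ = 0 of length 3:
v_1 = (-135, 0, -90, 30, 285)ᵀ
v_2 = (9, -15, 6, 13, 11)ᵀ
v_3 = (3, 1, -3, 0, 0)ᵀ

Let N = A − (0)·I. We want v_3 with N^3 v_3 = 0 but N^2 v_3 ≠ 0; then v_{j-1} := N · v_j for j = 3, …, 2.

Pick v_3 = (3, 1, -3, 0, 0)ᵀ.
Then v_2 = N · v_3 = (9, -15, 6, 13, 11)ᵀ.
Then v_1 = N · v_2 = (-135, 0, -90, 30, 285)ᵀ.

Sanity check: (A − (0)·I) v_1 = (0, 0, 0, 0, 0)ᵀ = 0. ✓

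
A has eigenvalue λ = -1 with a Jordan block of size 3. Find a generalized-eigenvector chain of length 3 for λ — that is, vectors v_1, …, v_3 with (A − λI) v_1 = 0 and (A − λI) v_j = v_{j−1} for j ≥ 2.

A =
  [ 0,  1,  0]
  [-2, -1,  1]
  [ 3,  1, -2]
A Jordan chain for λ = -1 of length 3:
v_1 = (-1, 1, -2)ᵀ
v_2 = (1, -2, 3)ᵀ
v_3 = (1, 0, 0)ᵀ

Let N = A − (-1)·I. We want v_3 with N^3 v_3 = 0 but N^2 v_3 ≠ 0; then v_{j-1} := N · v_j for j = 3, …, 2.

Pick v_3 = (1, 0, 0)ᵀ.
Then v_2 = N · v_3 = (1, -2, 3)ᵀ.
Then v_1 = N · v_2 = (-1, 1, -2)ᵀ.

Sanity check: (A − (-1)·I) v_1 = (0, 0, 0)ᵀ = 0. ✓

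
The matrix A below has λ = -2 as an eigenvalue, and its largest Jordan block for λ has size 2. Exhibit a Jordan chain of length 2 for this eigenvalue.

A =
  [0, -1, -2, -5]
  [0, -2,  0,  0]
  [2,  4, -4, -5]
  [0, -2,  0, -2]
A Jordan chain for λ = -2 of length 2:
v_1 = (2, 0, 2, 0)ᵀ
v_2 = (1, 0, 0, 0)ᵀ

Let N = A − (-2)·I. We want v_2 with N^2 v_2 = 0 but N^1 v_2 ≠ 0; then v_{j-1} := N · v_j for j = 2, …, 2.

Pick v_2 = (1, 0, 0, 0)ᵀ.
Then v_1 = N · v_2 = (2, 0, 2, 0)ᵀ.

Sanity check: (A − (-2)·I) v_1 = (0, 0, 0, 0)ᵀ = 0. ✓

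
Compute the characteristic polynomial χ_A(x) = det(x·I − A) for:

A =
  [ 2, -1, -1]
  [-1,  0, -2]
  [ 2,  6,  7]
x^3 - 9*x^2 + 27*x - 27

Expanding det(x·I − A) (e.g. by cofactor expansion or by noting that A is similar to its Jordan form J, which has the same characteristic polynomial as A) gives
  χ_A(x) = x^3 - 9*x^2 + 27*x - 27
which factors as (x - 3)^3. The eigenvalues (with algebraic multiplicities) are λ = 3 with multiplicity 3.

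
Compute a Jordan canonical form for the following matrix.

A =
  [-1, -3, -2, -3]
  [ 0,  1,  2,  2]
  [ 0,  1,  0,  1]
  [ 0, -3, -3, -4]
J_3(-1) ⊕ J_1(-1)

The characteristic polynomial is
  det(x·I − A) = x^4 + 4*x^3 + 6*x^2 + 4*x + 1 = (x + 1)^4

Eigenvalues and multiplicities (the geometric multiplicity of λ is n − rank(A − λI), which equals the number of Jordan blocks for λ):
  λ = -1: algebraic multiplicity = 4, geometric multiplicity = 2

Determining the block sizes for each eigenvalue:
  λ = -1: with am = 4 and gm = 2, the partition is not yet determined (e.g. several partitions of 4 into 2 parts exist). Let N = A − (-1)·I. Computing rank(N^1) = 2, rank(N^2) = 1, rank(N^3) = 0; the number of blocks of size ≥ j is rank(N^{j−1}) − rank(N^j), giving [2, 1, 1]. So we have 1 block(s) of size 3, 1 block(s) of size 1 → block sizes [3, 1]

Assembling the blocks gives a Jordan form
J =
  [-1,  1,  0,  0]
  [ 0, -1,  1,  0]
  [ 0,  0, -1,  0]
  [ 0,  0,  0, -1]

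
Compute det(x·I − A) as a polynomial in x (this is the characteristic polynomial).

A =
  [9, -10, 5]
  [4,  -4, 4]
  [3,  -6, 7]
x^3 - 12*x^2 + 48*x - 64

Expanding det(x·I − A) (e.g. by cofactor expansion or by noting that A is similar to its Jordan form J, which has the same characteristic polynomial as A) gives
  χ_A(x) = x^3 - 12*x^2 + 48*x - 64
which factors as (x - 4)^3. The eigenvalues (with algebraic multiplicities) are λ = 4 with multiplicity 3.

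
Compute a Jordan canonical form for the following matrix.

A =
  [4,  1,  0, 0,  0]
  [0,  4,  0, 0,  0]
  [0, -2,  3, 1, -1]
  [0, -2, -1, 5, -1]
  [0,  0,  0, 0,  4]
J_2(4) ⊕ J_2(4) ⊕ J_1(4)

The characteristic polynomial is
  det(x·I − A) = x^5 - 20*x^4 + 160*x^3 - 640*x^2 + 1280*x - 1024 = (x - 4)^5

Eigenvalues and multiplicities (the geometric multiplicity of λ is n − rank(A − λI), which equals the number of Jordan blocks for λ):
  λ = 4: algebraic multiplicity = 5, geometric multiplicity = 3

Determining the block sizes for each eigenvalue:
  λ = 4: with am = 5 and gm = 3, the partition is not yet determined (e.g. several partitions of 5 into 3 parts exist). Let N = A − (4)·I. Computing rank(N^1) = 2, rank(N^2) = 0; the number of blocks of size ≥ j is rank(N^{j−1}) − rank(N^j), giving [3, 2]. So we have 2 block(s) of size 2, 1 block(s) of size 1 → block sizes [2, 2, 1]

Assembling the blocks gives a Jordan form
J =
  [4, 1, 0, 0, 0]
  [0, 4, 0, 0, 0]
  [0, 0, 4, 1, 0]
  [0, 0, 0, 4, 0]
  [0, 0, 0, 0, 4]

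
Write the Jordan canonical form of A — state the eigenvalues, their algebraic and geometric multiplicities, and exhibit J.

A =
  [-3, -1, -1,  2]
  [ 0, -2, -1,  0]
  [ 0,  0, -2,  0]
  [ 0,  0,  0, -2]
J_1(-3) ⊕ J_2(-2) ⊕ J_1(-2)

The characteristic polynomial is
  det(x·I − A) = x^4 + 9*x^3 + 30*x^2 + 44*x + 24 = (x + 2)^3*(x + 3)

Eigenvalues and multiplicities (the geometric multiplicity of λ is n − rank(A − λI), which equals the number of Jordan blocks for λ):
  λ = -3: algebraic multiplicity = 1, geometric multiplicity = 1
  λ = -2: algebraic multiplicity = 3, geometric multiplicity = 2

Determining the block sizes for each eigenvalue:
  λ = -3: one block (gm = 1), so the single block has size am = 1 → block sizes [1]
  λ = -2: 2 blocks summing to 3 forces exactly one block of size 2 and the rest size 1 → block sizes [2, 1]

Assembling the blocks gives a Jordan form
J =
  [-3,  0,  0,  0]
  [ 0, -2,  1,  0]
  [ 0,  0, -2,  0]
  [ 0,  0,  0, -2]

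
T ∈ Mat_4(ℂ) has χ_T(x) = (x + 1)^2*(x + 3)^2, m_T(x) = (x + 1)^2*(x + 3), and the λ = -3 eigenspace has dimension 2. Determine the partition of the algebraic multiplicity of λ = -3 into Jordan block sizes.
Block sizes for λ = -3: [1, 1]

Step 1 — from the characteristic polynomial, algebraic multiplicity of λ = -3 is 2. From dim ker(T − (-3)·I) = 2, there are exactly 2 Jordan blocks for λ = -3.
Step 2 — from the minimal polynomial, the factor (x + 3) tells us the largest block for λ = -3 has size 1.
Step 3 — with total size 2, 2 blocks, and largest block 1, the block sizes (in nonincreasing order) are [1, 1].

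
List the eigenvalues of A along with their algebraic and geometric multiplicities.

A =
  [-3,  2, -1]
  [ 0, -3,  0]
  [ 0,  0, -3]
λ = -3: alg = 3, geom = 2

Step 1 — factor the characteristic polynomial to read off the algebraic multiplicities:
  χ_A(x) = (x + 3)^3

Step 2 — compute geometric multiplicities via the rank-nullity identity g(λ) = n − rank(A − λI):
  rank(A − (-3)·I) = 1, so dim ker(A − (-3)·I) = n − 1 = 2

Summary:
  λ = -3: algebraic multiplicity = 3, geometric multiplicity = 2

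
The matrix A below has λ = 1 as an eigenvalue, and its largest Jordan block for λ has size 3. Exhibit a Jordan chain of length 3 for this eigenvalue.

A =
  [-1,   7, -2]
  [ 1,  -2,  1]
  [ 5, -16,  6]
A Jordan chain for λ = 1 of length 3:
v_1 = (1, 0, -1)ᵀ
v_2 = (-2, 1, 5)ᵀ
v_3 = (1, 0, 0)ᵀ

Let N = A − (1)·I. We want v_3 with N^3 v_3 = 0 but N^2 v_3 ≠ 0; then v_{j-1} := N · v_j for j = 3, …, 2.

Pick v_3 = (1, 0, 0)ᵀ.
Then v_2 = N · v_3 = (-2, 1, 5)ᵀ.
Then v_1 = N · v_2 = (1, 0, -1)ᵀ.

Sanity check: (A − (1)·I) v_1 = (0, 0, 0)ᵀ = 0. ✓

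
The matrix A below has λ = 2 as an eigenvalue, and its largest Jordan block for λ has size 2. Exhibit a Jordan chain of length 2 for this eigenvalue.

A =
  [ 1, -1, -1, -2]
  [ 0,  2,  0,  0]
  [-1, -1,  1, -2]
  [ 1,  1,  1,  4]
A Jordan chain for λ = 2 of length 2:
v_1 = (-1, 0, -1, 1)ᵀ
v_2 = (1, 0, 0, 0)ᵀ

Let N = A − (2)·I. We want v_2 with N^2 v_2 = 0 but N^1 v_2 ≠ 0; then v_{j-1} := N · v_j for j = 2, …, 2.

Pick v_2 = (1, 0, 0, 0)ᵀ.
Then v_1 = N · v_2 = (-1, 0, -1, 1)ᵀ.

Sanity check: (A − (2)·I) v_1 = (0, 0, 0, 0)ᵀ = 0. ✓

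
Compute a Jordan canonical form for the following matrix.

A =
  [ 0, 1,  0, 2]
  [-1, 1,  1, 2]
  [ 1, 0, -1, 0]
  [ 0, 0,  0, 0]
J_3(0) ⊕ J_1(0)

The characteristic polynomial is
  det(x·I − A) = x^4

Eigenvalues and multiplicities (the geometric multiplicity of λ is n − rank(A − λI), which equals the number of Jordan blocks for λ):
  λ = 0: algebraic multiplicity = 4, geometric multiplicity = 2

Determining the block sizes for each eigenvalue:
  λ = 0: with am = 4 and gm = 2, the partition is not yet determined (e.g. several partitions of 4 into 2 parts exist). Let N = A − (0)·I. Computing rank(N^1) = 2, rank(N^2) = 1, rank(N^3) = 0; the number of blocks of size ≥ j is rank(N^{j−1}) − rank(N^j), giving [2, 1, 1]. So we have 1 block(s) of size 3, 1 block(s) of size 1 → block sizes [3, 1]

Assembling the blocks gives a Jordan form
J =
  [0, 1, 0, 0]
  [0, 0, 1, 0]
  [0, 0, 0, 0]
  [0, 0, 0, 0]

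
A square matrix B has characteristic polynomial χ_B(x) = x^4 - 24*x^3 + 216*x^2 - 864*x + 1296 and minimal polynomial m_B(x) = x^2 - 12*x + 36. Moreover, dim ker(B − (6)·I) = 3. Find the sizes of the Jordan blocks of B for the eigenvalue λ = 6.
Block sizes for λ = 6: [2, 1, 1]

Step 1 — from the characteristic polynomial, algebraic multiplicity of λ = 6 is 4. From dim ker(B − (6)·I) = 3, there are exactly 3 Jordan blocks for λ = 6.
Step 2 — from the minimal polynomial, the factor (x − 6)^2 tells us the largest block for λ = 6 has size 2.
Step 3 — with total size 4, 3 blocks, and largest block 2, the block sizes (in nonincreasing order) are [2, 1, 1].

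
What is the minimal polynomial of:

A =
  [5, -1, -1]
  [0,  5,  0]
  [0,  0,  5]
x^2 - 10*x + 25

The characteristic polynomial is χ_A(x) = (x - 5)^3, so the eigenvalues are known. The minimal polynomial is
  m_A(x) = Π_λ (x − λ)^{k_λ}
where k_λ is the size of the *largest* Jordan block for λ (equivalently, the smallest k with (A − λI)^k v = 0 for every generalised eigenvector v of λ).

  λ = 5: largest Jordan block has size 2, contributing (x − 5)^2

So m_A(x) = (x - 5)^2 = x^2 - 10*x + 25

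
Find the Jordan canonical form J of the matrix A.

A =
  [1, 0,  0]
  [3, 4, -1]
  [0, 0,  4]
J_1(1) ⊕ J_2(4)

The characteristic polynomial is
  det(x·I − A) = x^3 - 9*x^2 + 24*x - 16 = (x - 4)^2*(x - 1)

Eigenvalues and multiplicities (the geometric multiplicity of λ is n − rank(A − λI), which equals the number of Jordan blocks for λ):
  λ = 1: algebraic multiplicity = 1, geometric multiplicity = 1
  λ = 4: algebraic multiplicity = 2, geometric multiplicity = 1

Determining the block sizes for each eigenvalue:
  λ = 1: one block (gm = 1), so the single block has size am = 1 → block sizes [1]
  λ = 4: one block (gm = 1), so the single block has size am = 2 → block sizes [2]

Assembling the blocks gives a Jordan form
J =
  [1, 0, 0]
  [0, 4, 1]
  [0, 0, 4]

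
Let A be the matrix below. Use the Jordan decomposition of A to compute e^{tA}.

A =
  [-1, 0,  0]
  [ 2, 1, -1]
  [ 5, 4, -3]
e^{tA} =
  [exp(-t), 0, 0]
  [-t^2*exp(-t)/2 + 2*t*exp(-t), 2*t*exp(-t) + exp(-t), -t*exp(-t)]
  [-t^2*exp(-t) + 5*t*exp(-t), 4*t*exp(-t), -2*t*exp(-t) + exp(-t)]

Strategy: write A = P · J · P⁻¹ where J is a Jordan canonical form, so e^{tA} = P · e^{tJ} · P⁻¹, and e^{tJ} can be computed block-by-block.

A has Jordan form
J =
  [-1,  1,  0]
  [ 0, -1,  1]
  [ 0,  0, -1]
(up to reordering of blocks).

Per-block formulas:
  For a 3×3 Jordan block J_3(-1): exp(t · J_3(-1)) = e^(-1t)·(I + t·N + (t^2/2)·N^2), where N is the 3×3 nilpotent shift.

After assembling e^{tJ} and conjugating by P, we get:

e^{tA} =
  [exp(-t), 0, 0]
  [-t^2*exp(-t)/2 + 2*t*exp(-t), 2*t*exp(-t) + exp(-t), -t*exp(-t)]
  [-t^2*exp(-t) + 5*t*exp(-t), 4*t*exp(-t), -2*t*exp(-t) + exp(-t)]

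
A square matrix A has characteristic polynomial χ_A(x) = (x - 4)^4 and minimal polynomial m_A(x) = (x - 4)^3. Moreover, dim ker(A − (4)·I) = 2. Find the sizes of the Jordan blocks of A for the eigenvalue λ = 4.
Block sizes for λ = 4: [3, 1]

Step 1 — from the characteristic polynomial, algebraic multiplicity of λ = 4 is 4. From dim ker(A − (4)·I) = 2, there are exactly 2 Jordan blocks for λ = 4.
Step 2 — from the minimal polynomial, the factor (x − 4)^3 tells us the largest block for λ = 4 has size 3.
Step 3 — with total size 4, 2 blocks, and largest block 3, the block sizes (in nonincreasing order) are [3, 1].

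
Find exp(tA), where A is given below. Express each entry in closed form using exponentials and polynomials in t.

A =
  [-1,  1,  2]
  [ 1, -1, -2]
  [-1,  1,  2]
e^{tA} =
  [1 - t, t, 2*t]
  [t, 1 - t, -2*t]
  [-t, t, 2*t + 1]

Strategy: write A = P · J · P⁻¹ where J is a Jordan canonical form, so e^{tA} = P · e^{tJ} · P⁻¹, and e^{tJ} can be computed block-by-block.

A has Jordan form
J =
  [0, 1, 0]
  [0, 0, 0]
  [0, 0, 0]
(up to reordering of blocks).

Per-block formulas:
  For a 2×2 Jordan block J_2(0): exp(t · J_2(0)) = e^(0t)·(I + t·N), where N is the 2×2 nilpotent shift.
  For a 1×1 block at λ = 0: exp(t · [0]) = [e^(0t)].

After assembling e^{tJ} and conjugating by P, we get:

e^{tA} =
  [1 - t, t, 2*t]
  [t, 1 - t, -2*t]
  [-t, t, 2*t + 1]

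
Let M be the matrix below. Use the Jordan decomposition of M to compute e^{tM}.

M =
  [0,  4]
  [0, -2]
e^{tM} =
  [1, 2 - 2*exp(-2*t)]
  [0, exp(-2*t)]

Strategy: write M = P · J · P⁻¹ where J is a Jordan canonical form, so e^{tM} = P · e^{tJ} · P⁻¹, and e^{tJ} can be computed block-by-block.

M has Jordan form
J =
  [-2, 0]
  [ 0, 0]
(up to reordering of blocks).

Per-block formulas:
  For a 1×1 block at λ = -2: exp(t · [-2]) = [e^(-2t)].
  For a 1×1 block at λ = 0: exp(t · [0]) = [e^(0t)].

After assembling e^{tJ} and conjugating by P, we get:

e^{tM} =
  [1, 2 - 2*exp(-2*t)]
  [0, exp(-2*t)]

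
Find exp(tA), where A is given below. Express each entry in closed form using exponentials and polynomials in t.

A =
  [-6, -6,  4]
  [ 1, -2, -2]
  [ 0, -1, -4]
e^{tA} =
  [-t^2*exp(-4*t) - 2*t*exp(-4*t) + exp(-4*t), -2*t^2*exp(-4*t) - 6*t*exp(-4*t), 2*t^2*exp(-4*t) + 4*t*exp(-4*t)]
  [t*exp(-4*t), 2*t*exp(-4*t) + exp(-4*t), -2*t*exp(-4*t)]
  [-t^2*exp(-4*t)/2, -t^2*exp(-4*t) - t*exp(-4*t), t^2*exp(-4*t) + exp(-4*t)]

Strategy: write A = P · J · P⁻¹ where J is a Jordan canonical form, so e^{tA} = P · e^{tJ} · P⁻¹, and e^{tJ} can be computed block-by-block.

A has Jordan form
J =
  [-4,  1,  0]
  [ 0, -4,  1]
  [ 0,  0, -4]
(up to reordering of blocks).

Per-block formulas:
  For a 3×3 Jordan block J_3(-4): exp(t · J_3(-4)) = e^(-4t)·(I + t·N + (t^2/2)·N^2), where N is the 3×3 nilpotent shift.

After assembling e^{tJ} and conjugating by P, we get:

e^{tA} =
  [-t^2*exp(-4*t) - 2*t*exp(-4*t) + exp(-4*t), -2*t^2*exp(-4*t) - 6*t*exp(-4*t), 2*t^2*exp(-4*t) + 4*t*exp(-4*t)]
  [t*exp(-4*t), 2*t*exp(-4*t) + exp(-4*t), -2*t*exp(-4*t)]
  [-t^2*exp(-4*t)/2, -t^2*exp(-4*t) - t*exp(-4*t), t^2*exp(-4*t) + exp(-4*t)]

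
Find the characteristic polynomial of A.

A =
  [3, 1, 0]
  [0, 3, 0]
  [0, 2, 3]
x^3 - 9*x^2 + 27*x - 27

Expanding det(x·I − A) (e.g. by cofactor expansion or by noting that A is similar to its Jordan form J, which has the same characteristic polynomial as A) gives
  χ_A(x) = x^3 - 9*x^2 + 27*x - 27
which factors as (x - 3)^3. The eigenvalues (with algebraic multiplicities) are λ = 3 with multiplicity 3.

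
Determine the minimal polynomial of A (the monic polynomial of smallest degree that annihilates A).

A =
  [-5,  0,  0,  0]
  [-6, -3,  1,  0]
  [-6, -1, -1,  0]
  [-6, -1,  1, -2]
x^3 + 9*x^2 + 24*x + 20

The characteristic polynomial is χ_A(x) = (x + 2)^3*(x + 5), so the eigenvalues are known. The minimal polynomial is
  m_A(x) = Π_λ (x − λ)^{k_λ}
where k_λ is the size of the *largest* Jordan block for λ (equivalently, the smallest k with (A − λI)^k v = 0 for every generalised eigenvector v of λ).

  λ = -5: largest Jordan block has size 1, contributing (x + 5)
  λ = -2: largest Jordan block has size 2, contributing (x + 2)^2

So m_A(x) = (x + 2)^2*(x + 5) = x^3 + 9*x^2 + 24*x + 20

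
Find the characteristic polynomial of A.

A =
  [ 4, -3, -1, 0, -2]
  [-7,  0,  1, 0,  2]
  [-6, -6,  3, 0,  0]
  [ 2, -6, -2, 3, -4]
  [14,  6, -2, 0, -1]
x^5 - 9*x^4 + 18*x^3 + 54*x^2 - 243*x + 243

Expanding det(x·I − A) (e.g. by cofactor expansion or by noting that A is similar to its Jordan form J, which has the same characteristic polynomial as A) gives
  χ_A(x) = x^5 - 9*x^4 + 18*x^3 + 54*x^2 - 243*x + 243
which factors as (x - 3)^4*(x + 3). The eigenvalues (with algebraic multiplicities) are λ = -3 with multiplicity 1, λ = 3 with multiplicity 4.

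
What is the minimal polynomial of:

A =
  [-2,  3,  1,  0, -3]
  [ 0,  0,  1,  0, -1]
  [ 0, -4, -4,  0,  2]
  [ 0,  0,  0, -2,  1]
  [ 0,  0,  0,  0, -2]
x^3 + 6*x^2 + 12*x + 8

The characteristic polynomial is χ_A(x) = (x + 2)^5, so the eigenvalues are known. The minimal polynomial is
  m_A(x) = Π_λ (x − λ)^{k_λ}
where k_λ is the size of the *largest* Jordan block for λ (equivalently, the smallest k with (A − λI)^k v = 0 for every generalised eigenvector v of λ).

  λ = -2: largest Jordan block has size 3, contributing (x + 2)^3

So m_A(x) = (x + 2)^3 = x^3 + 6*x^2 + 12*x + 8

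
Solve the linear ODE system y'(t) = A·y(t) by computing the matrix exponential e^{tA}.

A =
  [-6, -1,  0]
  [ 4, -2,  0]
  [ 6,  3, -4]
e^{tA} =
  [-2*t*exp(-4*t) + exp(-4*t), -t*exp(-4*t), 0]
  [4*t*exp(-4*t), 2*t*exp(-4*t) + exp(-4*t), 0]
  [6*t*exp(-4*t), 3*t*exp(-4*t), exp(-4*t)]

Strategy: write A = P · J · P⁻¹ where J is a Jordan canonical form, so e^{tA} = P · e^{tJ} · P⁻¹, and e^{tJ} can be computed block-by-block.

A has Jordan form
J =
  [-4,  1,  0]
  [ 0, -4,  0]
  [ 0,  0, -4]
(up to reordering of blocks).

Per-block formulas:
  For a 1×1 block at λ = -4: exp(t · [-4]) = [e^(-4t)].
  For a 2×2 Jordan block J_2(-4): exp(t · J_2(-4)) = e^(-4t)·(I + t·N), where N is the 2×2 nilpotent shift.

After assembling e^{tJ} and conjugating by P, we get:

e^{tA} =
  [-2*t*exp(-4*t) + exp(-4*t), -t*exp(-4*t), 0]
  [4*t*exp(-4*t), 2*t*exp(-4*t) + exp(-4*t), 0]
  [6*t*exp(-4*t), 3*t*exp(-4*t), exp(-4*t)]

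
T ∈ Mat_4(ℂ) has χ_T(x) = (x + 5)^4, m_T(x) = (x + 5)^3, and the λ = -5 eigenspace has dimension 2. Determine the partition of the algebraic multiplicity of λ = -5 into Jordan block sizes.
Block sizes for λ = -5: [3, 1]

Step 1 — from the characteristic polynomial, algebraic multiplicity of λ = -5 is 4. From dim ker(T − (-5)·I) = 2, there are exactly 2 Jordan blocks for λ = -5.
Step 2 — from the minimal polynomial, the factor (x + 5)^3 tells us the largest block for λ = -5 has size 3.
Step 3 — with total size 4, 2 blocks, and largest block 3, the block sizes (in nonincreasing order) are [3, 1].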